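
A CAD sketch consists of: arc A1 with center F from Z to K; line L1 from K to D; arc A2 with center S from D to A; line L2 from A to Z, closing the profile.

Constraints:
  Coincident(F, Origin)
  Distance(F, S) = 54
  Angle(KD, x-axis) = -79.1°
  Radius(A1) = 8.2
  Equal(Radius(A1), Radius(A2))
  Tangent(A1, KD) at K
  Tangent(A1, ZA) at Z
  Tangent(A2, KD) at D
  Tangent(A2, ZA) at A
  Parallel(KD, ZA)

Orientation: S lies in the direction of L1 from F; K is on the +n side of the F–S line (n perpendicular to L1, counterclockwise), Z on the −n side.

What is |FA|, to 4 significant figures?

54.62

Tangency of A1 to both parallel lines with radius 8.2 puts K and Z at F ± 8.2·n: K = (8.052, 1.551), Z = (-8.052, -1.551). Equal radii place D and A the same way about S: D = S + 8.2·n = (18.26, -51.48), A = S − 8.2·n = (2.159, -54.58). Then |FA| = |A − F| = 54.62.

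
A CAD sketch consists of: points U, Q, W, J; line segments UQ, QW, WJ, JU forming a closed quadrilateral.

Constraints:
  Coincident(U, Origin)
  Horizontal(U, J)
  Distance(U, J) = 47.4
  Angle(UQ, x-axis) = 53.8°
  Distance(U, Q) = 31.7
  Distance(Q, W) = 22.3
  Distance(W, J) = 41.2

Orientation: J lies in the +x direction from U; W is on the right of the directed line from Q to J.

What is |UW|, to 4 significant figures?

9.560

U is at the origin; UJ is horizontal with |UJ| = 47.4 and J in +x, so J = (47.4, 0). UQ runs at 53.8° with |UQ| = 31.7, so Q = (18.72, 25.58). W is determined by |QW| = 22.3 and |WJ| = 41.2 together: it lies at the intersection of circle(Q, 22.3) and circle(J, 41.2). With |QJ| = 38.43, the foot of the radical line on QJ is 3.599 from Q and the perpendicular offset is √(22.3² − 3.599²) = 22.01. Taking the right-of-QJ solution: W = (6.759, 6.761).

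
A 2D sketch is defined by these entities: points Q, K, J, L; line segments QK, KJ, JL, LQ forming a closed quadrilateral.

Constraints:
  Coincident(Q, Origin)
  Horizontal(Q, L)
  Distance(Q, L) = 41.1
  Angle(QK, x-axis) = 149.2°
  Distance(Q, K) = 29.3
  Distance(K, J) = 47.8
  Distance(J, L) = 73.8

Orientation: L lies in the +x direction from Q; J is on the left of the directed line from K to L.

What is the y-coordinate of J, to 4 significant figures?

58.07

Checks: |KJ| = 47.80 ✓; |JL| = 73.80 ✓.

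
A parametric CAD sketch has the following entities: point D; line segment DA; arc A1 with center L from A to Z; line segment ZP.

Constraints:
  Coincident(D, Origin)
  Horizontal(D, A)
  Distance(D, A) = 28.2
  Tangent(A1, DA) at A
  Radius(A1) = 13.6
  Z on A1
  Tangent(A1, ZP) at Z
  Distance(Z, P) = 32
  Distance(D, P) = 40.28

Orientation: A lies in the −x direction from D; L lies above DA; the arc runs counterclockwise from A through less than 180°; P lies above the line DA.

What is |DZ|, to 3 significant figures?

17.9

Checks: |LZ| = 13.60 ✓; ∠(LZ, ZP) = 90.00° ✓; |ZP| = 32.00 ✓; |DP| = 40.28 ✓.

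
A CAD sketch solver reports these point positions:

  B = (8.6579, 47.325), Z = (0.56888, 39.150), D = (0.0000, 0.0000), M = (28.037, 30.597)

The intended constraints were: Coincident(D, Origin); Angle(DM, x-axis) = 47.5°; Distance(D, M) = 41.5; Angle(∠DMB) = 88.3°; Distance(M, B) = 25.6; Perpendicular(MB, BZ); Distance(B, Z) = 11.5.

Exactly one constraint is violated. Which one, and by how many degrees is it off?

Perpendicular(MB, BZ) — off by 3.90°.

D = (0.00, 0.00) ✓; DM at 47.50° ✓; |DM| = 41.50 ✓; ∠DMB = 88.30° ✓; |MB| = 25.60 ✓; ∠(MB, BZ) = 86.10° ✗; |BZ| = 11.50 ✓.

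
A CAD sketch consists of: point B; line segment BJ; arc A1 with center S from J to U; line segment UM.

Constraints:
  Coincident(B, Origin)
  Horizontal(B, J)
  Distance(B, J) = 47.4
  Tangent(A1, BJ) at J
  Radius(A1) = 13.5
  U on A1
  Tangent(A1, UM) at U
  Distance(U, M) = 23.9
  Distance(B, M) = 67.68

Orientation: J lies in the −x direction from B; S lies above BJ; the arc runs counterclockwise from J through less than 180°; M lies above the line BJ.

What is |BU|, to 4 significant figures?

44.24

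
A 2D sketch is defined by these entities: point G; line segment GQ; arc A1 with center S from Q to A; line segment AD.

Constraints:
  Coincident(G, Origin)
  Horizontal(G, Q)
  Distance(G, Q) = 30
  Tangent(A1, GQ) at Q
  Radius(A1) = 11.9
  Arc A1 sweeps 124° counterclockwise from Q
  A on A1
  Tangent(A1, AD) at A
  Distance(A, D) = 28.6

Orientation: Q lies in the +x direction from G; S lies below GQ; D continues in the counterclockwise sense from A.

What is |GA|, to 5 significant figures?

27.380

Tangency of A1 to GQ means the radius SQ is perpendicular to GQ, so S = Q + (0, -11.9) = (30.000, -11.900). On A1, Q sits at bearing 90° from S; a 124° counterclockwise sweep puts A at bearing 214°, so A = S + 11.9·(cos 214°, sin 214°) = (20.134, -18.554). Then |GA| = |A − G| = 27.380.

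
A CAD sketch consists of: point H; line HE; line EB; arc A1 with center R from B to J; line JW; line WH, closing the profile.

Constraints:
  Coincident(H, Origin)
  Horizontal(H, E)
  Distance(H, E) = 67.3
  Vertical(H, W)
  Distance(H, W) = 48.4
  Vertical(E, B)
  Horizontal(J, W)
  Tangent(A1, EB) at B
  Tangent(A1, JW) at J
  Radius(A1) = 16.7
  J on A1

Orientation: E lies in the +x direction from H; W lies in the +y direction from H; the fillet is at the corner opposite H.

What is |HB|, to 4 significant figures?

74.39

H is at the origin; H and E share the same y with |HE| = 67.3 and E on the +x side, so E = (67.30, 0.000). H and W share the same x with |HW| = 48.4 and W on the +y side, so W = (0.000, 48.40). The virtual corner opposite H is at (67.30, 48.40). Since A1 is tangent to EB there, RB ⟂ EB and the tangent condition forces RJ to be normal to JW, with radius 16.7, so the center R sits 16.7 in from both sides at R = (50.60, 31.70). That places the tangent points at B = (67.30, 31.70) on EB and J = (50.60, 48.40) on JW. Then |HB| = |B − H| = 74.39.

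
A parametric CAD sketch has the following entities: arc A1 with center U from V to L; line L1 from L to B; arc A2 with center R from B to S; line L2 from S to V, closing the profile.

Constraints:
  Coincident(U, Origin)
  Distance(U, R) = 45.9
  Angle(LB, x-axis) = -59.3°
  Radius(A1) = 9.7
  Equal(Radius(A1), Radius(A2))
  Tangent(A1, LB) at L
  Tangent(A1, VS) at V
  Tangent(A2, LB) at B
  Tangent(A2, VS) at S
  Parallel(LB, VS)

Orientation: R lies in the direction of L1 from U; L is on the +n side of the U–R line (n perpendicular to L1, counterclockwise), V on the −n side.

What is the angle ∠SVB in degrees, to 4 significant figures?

22.91°

The slot axis is L1's direction at -59.3°, so u = (cos -59.3°, sin -59.3°) = (0.5105, -0.8599) and n = (−sin -59.3°, cos -59.3°) = (0.8599, 0.5105). U is at the origin and R lies 45.9 along u from U, so R = 45.9·u = (23.43, -39.47). Tangency of A1 to both parallel lines with radius 9.7 puts L and V at U ± 9.7·n: L = (8.341, 4.952), V = (-8.341, -4.952). Equal radii place B and S the same way about R: B = R + 9.7·n = (31.77, -34.51), S = R − 9.7·n = (15.09, -44.42). Then cos ∠SVB = VS·VB / (|VS||VB|), giving 22.91°.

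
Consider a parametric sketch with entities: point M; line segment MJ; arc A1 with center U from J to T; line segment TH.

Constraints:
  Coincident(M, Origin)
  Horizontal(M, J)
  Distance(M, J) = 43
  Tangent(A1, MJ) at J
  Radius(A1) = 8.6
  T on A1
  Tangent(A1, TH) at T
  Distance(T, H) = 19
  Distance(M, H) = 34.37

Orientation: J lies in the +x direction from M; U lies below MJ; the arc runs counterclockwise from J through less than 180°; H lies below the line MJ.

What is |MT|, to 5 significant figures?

35.648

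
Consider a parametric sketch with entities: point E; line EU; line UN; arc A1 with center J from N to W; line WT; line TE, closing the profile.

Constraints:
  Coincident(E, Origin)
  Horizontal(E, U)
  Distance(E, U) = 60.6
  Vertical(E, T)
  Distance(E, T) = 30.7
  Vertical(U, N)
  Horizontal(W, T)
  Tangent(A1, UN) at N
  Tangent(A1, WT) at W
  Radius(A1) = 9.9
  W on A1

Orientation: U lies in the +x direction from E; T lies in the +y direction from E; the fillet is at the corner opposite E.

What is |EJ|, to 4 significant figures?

54.80

E is at the origin; E and U share the same y with |EU| = 60.6 and U on the +x side, so U = (60.60, 0.000). E and T share the same x with |ET| = 30.7 and T on the +y side, so T = (0.000, 30.70). The virtual corner opposite E is at (60.60, 30.70). A1 meets UN tangentially, so JN is at right angles to UN and the tangent condition forces JW to be normal to WT, with radius 9.9, so the center J sits 9.9 in from both sides at J = (50.70, 20.80). Then |EJ| = |J − E| = 54.80.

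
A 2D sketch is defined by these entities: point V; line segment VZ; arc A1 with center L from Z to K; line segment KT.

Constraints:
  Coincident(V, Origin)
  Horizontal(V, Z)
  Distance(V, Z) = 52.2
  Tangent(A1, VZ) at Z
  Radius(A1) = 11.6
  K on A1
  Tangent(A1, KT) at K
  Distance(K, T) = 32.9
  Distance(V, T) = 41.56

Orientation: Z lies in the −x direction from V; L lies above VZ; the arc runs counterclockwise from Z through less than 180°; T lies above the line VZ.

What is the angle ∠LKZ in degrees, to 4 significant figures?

61.07°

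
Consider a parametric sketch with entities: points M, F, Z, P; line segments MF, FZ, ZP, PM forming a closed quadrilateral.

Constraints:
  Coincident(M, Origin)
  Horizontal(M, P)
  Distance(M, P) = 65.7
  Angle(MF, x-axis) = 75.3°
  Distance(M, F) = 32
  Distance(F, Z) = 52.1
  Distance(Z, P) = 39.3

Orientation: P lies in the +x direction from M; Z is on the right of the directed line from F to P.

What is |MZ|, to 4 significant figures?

34.13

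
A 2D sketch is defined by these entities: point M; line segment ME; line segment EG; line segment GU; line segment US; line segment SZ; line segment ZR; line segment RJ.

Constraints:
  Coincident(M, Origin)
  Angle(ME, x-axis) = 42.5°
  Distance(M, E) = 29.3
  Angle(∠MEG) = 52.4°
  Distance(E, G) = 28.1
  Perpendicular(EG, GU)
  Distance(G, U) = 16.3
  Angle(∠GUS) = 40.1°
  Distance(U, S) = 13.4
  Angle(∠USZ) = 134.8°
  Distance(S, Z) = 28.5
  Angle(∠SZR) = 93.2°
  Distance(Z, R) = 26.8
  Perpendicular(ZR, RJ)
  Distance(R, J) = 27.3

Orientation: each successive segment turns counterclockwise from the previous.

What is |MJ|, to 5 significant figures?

34.674

M is at the origin; ME runs at 42.5° with length 29.3, so E = (21.602, 19.795). ∠MEG = 52.4° gives EG at 170.10° from the x-axis; with |EG| = 28.1, G = (-6.0793, 24.626). EG is perpendicular to GU, so GU runs at -99.900°; with |GU| = 16.3, U = (-8.8818, 8.5687). ∠GUS = 40.1° gives US at 40.000° from the x-axis; with |US| = 13.4, S = (1.3832, 17.182). ∠USZ = 134.8° gives SZ at 85.200° from the x-axis; with |SZ| = 28.5, Z = (3.7680, 45.582). ∠SZR = 93.2° gives ZR at 172.00° from the x-axis; with |ZR| = 26.8, R = (-22.771, 49.312). The perpendicularity gives RJ at right angles to ZR, so RJ runs at -98.000°; with |RJ| = 27.3, J = (-26.571, 22.278). Then |MJ| = |J − M| = 34.674.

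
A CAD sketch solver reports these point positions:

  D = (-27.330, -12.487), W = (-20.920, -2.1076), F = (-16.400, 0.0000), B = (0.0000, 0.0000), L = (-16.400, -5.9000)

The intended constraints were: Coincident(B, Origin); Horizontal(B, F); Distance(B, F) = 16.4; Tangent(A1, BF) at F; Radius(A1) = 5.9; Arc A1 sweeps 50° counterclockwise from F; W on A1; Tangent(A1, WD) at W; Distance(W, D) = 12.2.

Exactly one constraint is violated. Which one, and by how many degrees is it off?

Tangent(A1, WD) at W — off by 8.30°.

B = (0.00, 0.00) ✓; B.y = 0.00, F.y = 0.00 ✓; |BF| = 16.40 ✓; ∠(LF, FB) = 90.00° ✓; |LF| = 5.900 ✓; bearing(L→W) − bearing(L→F) = 50.00° ✓; |LW| = 5.900 ✓; ∠(LW, WD) = 81.70° ✗; |WD| = 12.20 ✓.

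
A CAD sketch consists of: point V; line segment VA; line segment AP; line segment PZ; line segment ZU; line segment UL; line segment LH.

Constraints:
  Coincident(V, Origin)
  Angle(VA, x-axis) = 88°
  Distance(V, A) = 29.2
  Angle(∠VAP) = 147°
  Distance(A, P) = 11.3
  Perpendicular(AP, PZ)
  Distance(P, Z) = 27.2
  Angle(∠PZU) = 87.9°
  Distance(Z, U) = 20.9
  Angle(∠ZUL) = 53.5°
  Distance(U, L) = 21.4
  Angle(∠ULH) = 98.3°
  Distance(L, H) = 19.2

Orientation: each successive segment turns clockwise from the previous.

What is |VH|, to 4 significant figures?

44.97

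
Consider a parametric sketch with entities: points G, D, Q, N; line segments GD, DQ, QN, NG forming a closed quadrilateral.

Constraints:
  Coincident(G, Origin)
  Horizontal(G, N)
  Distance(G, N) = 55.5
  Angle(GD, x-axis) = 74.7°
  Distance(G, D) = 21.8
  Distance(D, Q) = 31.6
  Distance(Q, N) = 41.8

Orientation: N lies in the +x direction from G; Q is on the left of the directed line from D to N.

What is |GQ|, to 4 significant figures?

49.12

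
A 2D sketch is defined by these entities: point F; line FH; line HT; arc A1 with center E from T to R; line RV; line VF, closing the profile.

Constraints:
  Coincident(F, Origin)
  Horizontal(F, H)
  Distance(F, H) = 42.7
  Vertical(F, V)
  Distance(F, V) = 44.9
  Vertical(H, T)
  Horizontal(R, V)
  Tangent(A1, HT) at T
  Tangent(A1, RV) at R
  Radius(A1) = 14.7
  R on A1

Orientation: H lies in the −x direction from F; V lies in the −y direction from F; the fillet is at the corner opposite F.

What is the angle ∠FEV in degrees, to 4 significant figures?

74.86°

F is at the origin; FH is horizontal with |FH| = 42.7 and H on the −x side, so H = (-42.70, 0.000). FV is vertical with |FV| = 44.9 and V on the −y side, so V = (0.000, -44.90). The virtual corner opposite F is at (-42.70, -44.90). Since A1 is tangent to HT there, ET ⟂ HT and tangency of A1 to RV means the radius ER is perpendicular to RV, with radius 14.7, so the center E sits 14.7 in from both sides at E = (-28.00, -30.20). Then cos ∠FEV = EF·EV / (|EF||EV|), giving 74.86°.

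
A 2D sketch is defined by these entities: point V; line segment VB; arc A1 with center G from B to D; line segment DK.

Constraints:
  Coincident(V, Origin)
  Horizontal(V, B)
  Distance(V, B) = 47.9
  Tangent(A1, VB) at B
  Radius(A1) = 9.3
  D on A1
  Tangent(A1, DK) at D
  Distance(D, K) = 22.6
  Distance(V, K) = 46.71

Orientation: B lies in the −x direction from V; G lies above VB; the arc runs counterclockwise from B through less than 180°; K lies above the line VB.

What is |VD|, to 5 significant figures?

39.509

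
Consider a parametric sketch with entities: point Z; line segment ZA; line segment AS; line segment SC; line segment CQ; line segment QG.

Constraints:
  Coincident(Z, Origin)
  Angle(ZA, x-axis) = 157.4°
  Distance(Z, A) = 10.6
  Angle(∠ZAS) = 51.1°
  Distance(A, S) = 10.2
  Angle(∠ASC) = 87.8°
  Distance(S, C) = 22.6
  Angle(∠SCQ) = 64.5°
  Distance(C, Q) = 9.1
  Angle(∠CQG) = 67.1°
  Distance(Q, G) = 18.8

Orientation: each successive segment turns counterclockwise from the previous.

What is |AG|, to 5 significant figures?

17.057

Z is at the origin; ZA runs at 157.4° with length 10.6, so A = (-9.7860, 4.0735). ∠ZAS = 51.1° gives AS at -73.700° from the x-axis; with |AS| = 10.2, S = (-6.9232, -5.7165). ∠ASC = 87.8° gives SC at 18.500° from the x-axis; with |SC| = 22.6, C = (14.509, 1.4546). ∠SCQ = 64.5° gives CQ at 134.00° from the x-axis; with |CQ| = 9.1, Q = (8.1875, 8.0006). ∠CQG = 67.1° gives QG at -113.10° from the x-axis; with |QG| = 18.8, G = (0.81156, -9.2921). Then |AG| = |G − A| = 17.057.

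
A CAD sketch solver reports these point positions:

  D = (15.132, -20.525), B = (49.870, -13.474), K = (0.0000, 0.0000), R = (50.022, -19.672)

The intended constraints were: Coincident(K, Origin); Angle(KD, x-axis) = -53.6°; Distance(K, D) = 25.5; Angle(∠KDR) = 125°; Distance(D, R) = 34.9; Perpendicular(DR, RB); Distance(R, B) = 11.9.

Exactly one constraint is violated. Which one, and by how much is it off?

Distance(R, B) = 11.9 — off by 5.70.

K = (0.00, 0.00) ✓; KD at -53.60° ✓; |KD| = 25.50 ✓; ∠KDR = 125.0° ✓; |DR| = 34.90 ✓; ∠(DR, RB) = 90.00° ✓; |RB| = 6.200 ✗.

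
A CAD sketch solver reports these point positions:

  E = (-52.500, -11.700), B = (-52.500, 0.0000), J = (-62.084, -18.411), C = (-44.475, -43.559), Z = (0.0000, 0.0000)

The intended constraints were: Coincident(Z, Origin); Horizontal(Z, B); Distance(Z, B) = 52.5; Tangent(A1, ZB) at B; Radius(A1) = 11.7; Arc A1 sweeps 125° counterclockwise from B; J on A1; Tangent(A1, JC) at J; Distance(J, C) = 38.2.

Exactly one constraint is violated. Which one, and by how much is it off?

Distance(J, C) = 38.2 — off by 7.50.

Z = (0.00, 0.00) ✓; Z.y = 0.00, B.y = 0.00 ✓; |ZB| = 52.50 ✓; ∠(EB, BZ) = 90.00° ✓; |EB| = 11.70 ✓; bearing(E→J) − bearing(E→B) = 125.0° ✓; |EJ| = 11.70 ✓; ∠(EJ, JC) = 90.00° ✓; |JC| = 30.70 ✗.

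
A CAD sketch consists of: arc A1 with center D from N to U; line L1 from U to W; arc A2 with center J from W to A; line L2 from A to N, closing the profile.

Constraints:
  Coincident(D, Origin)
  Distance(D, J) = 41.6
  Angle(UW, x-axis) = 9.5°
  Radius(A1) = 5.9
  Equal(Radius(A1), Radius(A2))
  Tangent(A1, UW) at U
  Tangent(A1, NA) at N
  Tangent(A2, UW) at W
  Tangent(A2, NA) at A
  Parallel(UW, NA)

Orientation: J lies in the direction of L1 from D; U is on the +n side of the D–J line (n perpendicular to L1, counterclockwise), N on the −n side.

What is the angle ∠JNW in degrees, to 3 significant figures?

7.76°

The slot axis is L1's direction at 9.5°, so u = (cos 9.5°, sin 9.5°) = (0.986, 0.165) and n = (−sin 9.5°, cos 9.5°) = (-0.165, 0.986). D is at the origin and J lies 41.6 along u from D, so J = 41.6·u = (41.0, 6.87). Tangency of A1 to both parallel lines with radius 5.9 puts U and N at D ± 5.9·n: U = (-0.974, 5.82), N = (0.974, -5.82). Equal radii place W and A the same way about J: W = J + 5.9·n = (40.1, 12.7), A = J − 5.9·n = (42.0, 1.05). Then cos ∠JNW = NJ·NW / (|NJ||NW|), giving 7.76°.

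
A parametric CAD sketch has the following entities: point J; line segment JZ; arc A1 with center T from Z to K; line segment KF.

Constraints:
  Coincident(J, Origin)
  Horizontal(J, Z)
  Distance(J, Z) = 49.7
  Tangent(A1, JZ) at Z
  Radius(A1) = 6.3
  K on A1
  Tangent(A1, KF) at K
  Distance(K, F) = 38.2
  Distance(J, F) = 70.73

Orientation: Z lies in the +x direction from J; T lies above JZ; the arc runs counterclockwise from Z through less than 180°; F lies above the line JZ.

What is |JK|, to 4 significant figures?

56.37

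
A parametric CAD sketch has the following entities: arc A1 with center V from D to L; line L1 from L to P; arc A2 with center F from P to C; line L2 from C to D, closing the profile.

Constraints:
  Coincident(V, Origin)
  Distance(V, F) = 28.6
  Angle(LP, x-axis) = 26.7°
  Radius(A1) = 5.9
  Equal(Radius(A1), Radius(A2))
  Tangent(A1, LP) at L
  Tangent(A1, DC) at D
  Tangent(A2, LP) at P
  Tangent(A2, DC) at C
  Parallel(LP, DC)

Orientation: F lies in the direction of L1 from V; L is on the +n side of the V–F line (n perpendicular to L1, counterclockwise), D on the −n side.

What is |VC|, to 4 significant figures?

29.20

The slot axis is L1's direction at 26.7°, so u = (cos 26.7°, sin 26.7°) = (0.8934, 0.4493) and n = (−sin 26.7°, cos 26.7°) = (-0.4493, 0.8934). V is at the origin and F lies 28.6 along u from V, so F = 28.6·u = (25.55, 12.85). Tangency of A1 to both parallel lines with radius 5.9 puts L and D at V ± 5.9·n: L = (-2.651, 5.271), D = (2.651, -5.271). Equal radii place P and C the same way about F: P = F + 5.9·n = (22.90, 18.12), C = F − 5.9·n = (28.20, 7.580). Then |VC| = |C − V| = 29.20.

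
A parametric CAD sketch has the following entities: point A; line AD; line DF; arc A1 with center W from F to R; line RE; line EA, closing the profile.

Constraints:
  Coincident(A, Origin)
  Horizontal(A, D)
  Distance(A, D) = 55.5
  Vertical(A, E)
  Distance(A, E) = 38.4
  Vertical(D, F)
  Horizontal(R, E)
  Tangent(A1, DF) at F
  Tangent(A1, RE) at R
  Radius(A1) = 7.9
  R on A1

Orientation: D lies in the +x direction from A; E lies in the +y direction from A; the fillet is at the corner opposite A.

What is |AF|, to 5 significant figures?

63.329

A is at the origin; AD is horizontal with |AD| = 55.5 and D on the +x side, so D = (55.500, 0.0000). AE is vertical with |AE| = 38.4 and E on the +y side, so E = (0.0000, 38.400). The virtual corner opposite A is at (55.500, 38.400). Tangency of A1 to DF means the radius WF is perpendicular to DF and since A1 is tangent to RE there, WR ⟂ RE, with radius 7.9, so the center W sits 7.9 in from both sides at W = (47.600, 30.500). That places the tangent points at F = (55.500, 30.500) on DF and R = (47.600, 38.400) on RE. Then |AF| = |F − A| = 63.329.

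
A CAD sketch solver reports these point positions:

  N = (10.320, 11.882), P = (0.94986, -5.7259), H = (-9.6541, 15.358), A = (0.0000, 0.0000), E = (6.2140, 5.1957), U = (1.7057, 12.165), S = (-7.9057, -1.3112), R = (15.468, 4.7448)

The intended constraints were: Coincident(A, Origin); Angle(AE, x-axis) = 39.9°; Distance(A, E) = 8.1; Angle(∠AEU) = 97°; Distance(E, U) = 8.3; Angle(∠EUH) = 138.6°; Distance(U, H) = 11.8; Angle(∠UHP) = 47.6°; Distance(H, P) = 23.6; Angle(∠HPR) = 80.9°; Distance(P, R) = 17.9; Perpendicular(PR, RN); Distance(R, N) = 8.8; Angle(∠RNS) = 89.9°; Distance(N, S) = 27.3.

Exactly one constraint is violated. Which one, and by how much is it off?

Distance(N, S) = 27.3 — off by 4.80.

A = (0.00, 0.00) ✓; AE at 39.90° ✓; |AE| = 8.100 ✓; ∠AEU = 97.00° ✓; |EU| = 8.300 ✓; ∠EUH = 138.6° ✓; |UH| = 11.80 ✓; ∠UHP = 47.60° ✓; |HP| = 23.60 ✓; ∠HPR = 80.90° ✓; |PR| = 17.90 ✓; ∠(PR, RN) = 90.00° ✓; |RN| = 8.800 ✓; ∠RNS = 89.90° ✓; |NS| = 22.50 ✗.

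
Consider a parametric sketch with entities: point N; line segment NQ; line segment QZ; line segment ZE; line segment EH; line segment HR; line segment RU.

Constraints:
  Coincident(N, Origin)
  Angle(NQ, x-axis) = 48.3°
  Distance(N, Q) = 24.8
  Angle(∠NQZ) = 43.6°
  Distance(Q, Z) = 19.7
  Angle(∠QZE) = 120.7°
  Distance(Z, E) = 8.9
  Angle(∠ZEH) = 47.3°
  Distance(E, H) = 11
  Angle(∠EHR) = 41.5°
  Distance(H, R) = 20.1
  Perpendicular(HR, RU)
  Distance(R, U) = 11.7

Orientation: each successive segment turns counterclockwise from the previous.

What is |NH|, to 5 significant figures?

12.561

N is at the origin; NQ runs at 48.3° with length 24.8, so Q = (16.498, 18.517). ∠NQZ = 43.6° gives QZ at -175.30° from the x-axis; with |QZ| = 19.7, Z = (-3.1360, 16.902). ∠QZE = 120.7° gives ZE at -116.00° from the x-axis; with |ZE| = 8.9, E = (-7.0375, 8.9032). ∠ZEH = 47.3° gives EH at 16.700° from the x-axis; with |EH| = 11.0, H = (3.4985, 12.064). Then |NH| = |H − N| = 12.561.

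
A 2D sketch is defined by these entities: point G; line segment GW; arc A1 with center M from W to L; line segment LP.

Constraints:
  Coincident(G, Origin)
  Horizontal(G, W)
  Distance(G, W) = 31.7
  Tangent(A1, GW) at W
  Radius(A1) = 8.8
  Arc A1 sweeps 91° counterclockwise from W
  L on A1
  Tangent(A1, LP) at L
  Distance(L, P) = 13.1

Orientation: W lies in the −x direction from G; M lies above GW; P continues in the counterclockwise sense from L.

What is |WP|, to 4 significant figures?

23.66

On A1, W sits at bearing -90° from M; a 91° counterclockwise sweep puts L at bearing 1°, so L = M + 8.8·(cos 1°, sin 1°) = (-22.90, 8.954). Tangency of A1 to LP means the radius ML is perpendicular to LP, so LP runs along (−sin 1°, cos 1°); with |LP| = 13.1, P = (-23.13, 22.05). Then |WP| = |P − W| = 23.66.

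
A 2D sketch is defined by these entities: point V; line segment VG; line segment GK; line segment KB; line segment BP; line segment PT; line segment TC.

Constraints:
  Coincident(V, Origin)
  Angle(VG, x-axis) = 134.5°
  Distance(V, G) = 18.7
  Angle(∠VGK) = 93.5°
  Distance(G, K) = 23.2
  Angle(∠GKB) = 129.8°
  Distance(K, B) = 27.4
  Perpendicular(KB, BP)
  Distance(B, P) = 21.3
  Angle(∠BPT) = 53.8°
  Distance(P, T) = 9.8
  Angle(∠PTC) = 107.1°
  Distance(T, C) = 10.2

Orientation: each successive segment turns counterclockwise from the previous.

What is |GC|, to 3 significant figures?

39.5

V is at the origin; VG runs at 134.5° with length 18.7, so G = (-13.1, 13.3). ∠VGK = 93.5° gives GK at -139° from the x-axis; with |GK| = 23.2, K = (-30.6, -1.88). ∠GKB = 129.8° gives KB at -88.8° from the x-axis; with |KB| = 27.4, B = (-30.0, -29.3). KB is perpendicular to BP, so BP runs at 1.20°; with |BP| = 21.3, P = (-8.75, -28.8). ∠BPT = 53.8° gives PT at 127° from the x-axis; with |PT| = 9.8, T = (-14.7, -21.0). ∠PTC = 107.1° gives TC at -160° from the x-axis; with |TC| = 10.2, C = (-24.3, -24.6). Then |GC| = |C − G| = 39.5.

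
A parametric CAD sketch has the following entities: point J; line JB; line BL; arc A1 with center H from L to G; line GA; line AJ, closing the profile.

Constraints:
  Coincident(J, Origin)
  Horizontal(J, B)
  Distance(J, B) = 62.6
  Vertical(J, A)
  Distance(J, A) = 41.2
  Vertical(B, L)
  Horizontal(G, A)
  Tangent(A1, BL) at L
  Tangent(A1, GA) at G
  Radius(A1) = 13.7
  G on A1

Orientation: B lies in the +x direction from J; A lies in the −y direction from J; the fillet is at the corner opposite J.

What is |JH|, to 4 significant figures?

56.10

J and A share the same x with |JA| = 41.2 and A on the −y side, so A = (0.000, -41.20). The virtual corner opposite J is at (62.60, -41.20). Since A1 is tangent to BL there, HL ⟂ BL and the tangent condition forces HG to be normal to GA, with radius 13.7, so the center H sits 13.7 in from both sides at H = (48.90, -27.50). Then |JH| = |H − J| = 56.10.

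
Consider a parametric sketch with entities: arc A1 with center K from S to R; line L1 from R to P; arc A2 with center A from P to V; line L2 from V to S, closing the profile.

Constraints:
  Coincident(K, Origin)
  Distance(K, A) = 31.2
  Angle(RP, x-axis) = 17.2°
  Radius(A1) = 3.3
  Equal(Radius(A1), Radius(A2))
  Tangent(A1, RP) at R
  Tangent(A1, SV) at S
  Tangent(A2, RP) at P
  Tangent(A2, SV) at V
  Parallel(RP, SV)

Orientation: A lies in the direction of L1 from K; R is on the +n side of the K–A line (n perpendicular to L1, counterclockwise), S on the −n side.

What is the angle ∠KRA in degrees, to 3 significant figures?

84.0°

K is at the origin and A lies 31.2 along u from K, so A = 31.2·u = (29.8, 9.23). Tangency of A1 to both parallel lines with radius 3.3 puts R and S at K ± 3.3·n: R = (-0.976, 3.15), S = (0.976, -3.15). Then cos ∠KRA = RK·RA / (|RK||RA|), giving 84.0°.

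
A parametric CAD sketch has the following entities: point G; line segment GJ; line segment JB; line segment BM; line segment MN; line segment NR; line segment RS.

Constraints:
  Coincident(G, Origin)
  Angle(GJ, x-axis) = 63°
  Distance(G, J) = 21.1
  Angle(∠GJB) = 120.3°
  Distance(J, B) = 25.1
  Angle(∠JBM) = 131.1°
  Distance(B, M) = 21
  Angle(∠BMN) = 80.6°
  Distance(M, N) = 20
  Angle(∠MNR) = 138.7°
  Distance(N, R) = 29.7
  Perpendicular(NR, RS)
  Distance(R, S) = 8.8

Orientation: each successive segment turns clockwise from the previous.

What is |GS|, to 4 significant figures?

7.256

G is at the origin; GJ runs at 63.0° with length 21.1, so J = (9.579, 18.80). ∠GJB = 120.3° gives JB at 3.300° from the x-axis; with |JB| = 25.1, B = (34.64, 20.25). ∠JBM = 131.1° gives BM at -45.60° from the x-axis; with |BM| = 21.0, M = (49.33, 5.241). ∠BMN = 80.6° gives MN at -145.0° from the x-axis; with |MN| = 20.0, N = (32.95, -6.230). ∠MNR = 138.7° gives NR at 173.7° from the x-axis; with |NR| = 29.7, R = (3.427, -2.971). The perpendicularity gives RS at right angles to NR, so RS runs at 83.70°; with |RS| = 8.8, S = (4.392, 5.776). Then |GS| = |S − G| = 7.256.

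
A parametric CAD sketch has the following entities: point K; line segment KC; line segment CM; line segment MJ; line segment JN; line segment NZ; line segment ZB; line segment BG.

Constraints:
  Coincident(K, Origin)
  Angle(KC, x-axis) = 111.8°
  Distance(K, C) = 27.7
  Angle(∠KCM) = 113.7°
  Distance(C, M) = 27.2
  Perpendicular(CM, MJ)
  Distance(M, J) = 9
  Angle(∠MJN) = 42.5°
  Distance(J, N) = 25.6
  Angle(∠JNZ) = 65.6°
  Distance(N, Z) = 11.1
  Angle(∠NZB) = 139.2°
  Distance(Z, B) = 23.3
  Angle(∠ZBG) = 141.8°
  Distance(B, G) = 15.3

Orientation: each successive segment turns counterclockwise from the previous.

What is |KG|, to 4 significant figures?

62.69

∠NZB = 139.2° gives ZB at -159.2° from the x-axis; with |ZB| = 23.3, B = (-52.07, 31.44). ∠ZBG = 141.8° gives BG at -121.0° from the x-axis; with |BG| = 15.3, G = (-59.95, 18.32). Then |KG| = |G − K| = 62.69.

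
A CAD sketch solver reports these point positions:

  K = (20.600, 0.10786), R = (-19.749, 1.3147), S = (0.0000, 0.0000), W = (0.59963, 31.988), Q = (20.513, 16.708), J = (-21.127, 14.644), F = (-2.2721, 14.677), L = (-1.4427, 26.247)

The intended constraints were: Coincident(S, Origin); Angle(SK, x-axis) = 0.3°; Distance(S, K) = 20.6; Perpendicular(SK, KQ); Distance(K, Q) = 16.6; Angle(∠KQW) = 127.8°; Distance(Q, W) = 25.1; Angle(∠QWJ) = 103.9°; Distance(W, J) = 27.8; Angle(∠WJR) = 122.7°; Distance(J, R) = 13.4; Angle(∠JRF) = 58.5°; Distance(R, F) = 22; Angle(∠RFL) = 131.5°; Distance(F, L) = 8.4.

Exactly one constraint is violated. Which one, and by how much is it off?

Distance(F, L) = 8.4 — off by 3.20.

S = (0.00, 0.00) ✓; SK at 0.3000° ✓; |SK| = 20.60 ✓; ∠(SK, KQ) = 90.00° ✓; |KQ| = 16.60 ✓; ∠KQW = 127.8° ✓; |QW| = 25.10 ✓; ∠QWJ = 103.9° ✓; |WJ| = 27.80 ✓; ∠WJR = 122.7° ✓; |JR| = 13.40 ✓; ∠JRF = 58.50° ✓; |RF| = 22.00 ✓; ∠RFL = 131.5° ✓; |FL| = 11.60 ✗.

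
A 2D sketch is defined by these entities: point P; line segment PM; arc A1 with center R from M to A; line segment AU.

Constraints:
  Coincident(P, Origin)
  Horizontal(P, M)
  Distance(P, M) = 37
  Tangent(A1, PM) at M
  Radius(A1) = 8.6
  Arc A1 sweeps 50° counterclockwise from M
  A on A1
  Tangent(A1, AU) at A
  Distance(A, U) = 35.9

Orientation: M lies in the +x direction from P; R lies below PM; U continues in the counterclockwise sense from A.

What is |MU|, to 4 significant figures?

42.60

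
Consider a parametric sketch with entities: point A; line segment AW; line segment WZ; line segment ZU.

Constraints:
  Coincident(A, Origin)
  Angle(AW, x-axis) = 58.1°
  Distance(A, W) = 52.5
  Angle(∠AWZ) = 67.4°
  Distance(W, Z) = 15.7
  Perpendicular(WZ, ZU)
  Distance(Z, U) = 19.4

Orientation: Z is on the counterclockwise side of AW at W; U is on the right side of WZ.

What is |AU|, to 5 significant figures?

68.016

A is at the origin; AW runs at 58.1° with length 52.5, so W = 52.5·(cos 58.1°, sin 58.1°) = (27.743, 44.571). ∠AWZ = 67.4°, so WZ runs at 58.1° + (180° − 67.4°) = 170.70° from the x-axis; with |WZ| = 15.7, Z = W + 15.7·(cos 170.70°, sin 170.70°) = (12.249, 47.108). WZ is perpendicular to ZU; with |ZU| = 19.4 on the right of WZ, U = Z + 19.4·(0.16160, 0.98686) = (15.384, 66.253). Then |AU| = |U − A| = 68.016.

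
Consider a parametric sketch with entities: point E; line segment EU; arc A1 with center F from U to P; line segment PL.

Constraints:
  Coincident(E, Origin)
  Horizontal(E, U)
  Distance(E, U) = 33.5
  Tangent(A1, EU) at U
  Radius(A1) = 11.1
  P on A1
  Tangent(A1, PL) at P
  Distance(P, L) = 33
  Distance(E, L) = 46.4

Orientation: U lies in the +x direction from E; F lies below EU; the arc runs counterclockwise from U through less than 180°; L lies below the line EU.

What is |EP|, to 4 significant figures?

24.51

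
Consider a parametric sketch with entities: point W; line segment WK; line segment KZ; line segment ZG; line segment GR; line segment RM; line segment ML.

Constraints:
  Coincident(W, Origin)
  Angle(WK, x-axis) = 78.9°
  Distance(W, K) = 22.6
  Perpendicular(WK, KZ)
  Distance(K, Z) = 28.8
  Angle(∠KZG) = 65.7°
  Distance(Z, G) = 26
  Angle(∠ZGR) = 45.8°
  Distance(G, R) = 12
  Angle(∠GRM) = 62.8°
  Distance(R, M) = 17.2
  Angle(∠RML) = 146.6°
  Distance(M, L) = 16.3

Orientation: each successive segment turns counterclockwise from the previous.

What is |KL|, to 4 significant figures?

49.91

W is at the origin; WK runs at 78.9° with length 22.6, so K = (4.351, 22.18). WK ⟂ KZ, so KZ runs at 168.9°; with |KZ| = 28.8, Z = (-23.91, 27.72). ∠KZG = 65.7° gives ZG at -76.80° from the x-axis; with |ZG| = 26.0, G = (-17.97, 2.409). ∠ZGR = 45.8° gives GR at 57.40° from the x-axis; with |GR| = 12.0, R = (-11.51, 12.52). ∠GRM = 62.8° gives RM at 174.6° from the x-axis; with |RM| = 17.2, M = (-28.63, 14.14). ∠RML = 146.6° gives ML at -152.0° from the x-axis; with |ML| = 16.3, L = (-43.02, 6.485). Then |KL| = |L − K| = 49.91.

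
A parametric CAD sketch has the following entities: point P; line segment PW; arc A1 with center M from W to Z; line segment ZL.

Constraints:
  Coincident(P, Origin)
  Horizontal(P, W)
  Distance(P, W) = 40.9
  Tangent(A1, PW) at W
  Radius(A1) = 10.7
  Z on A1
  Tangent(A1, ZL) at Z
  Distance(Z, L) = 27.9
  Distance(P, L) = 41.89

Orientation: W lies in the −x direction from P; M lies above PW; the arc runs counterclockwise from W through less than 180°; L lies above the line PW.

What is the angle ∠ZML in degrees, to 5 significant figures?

69.018°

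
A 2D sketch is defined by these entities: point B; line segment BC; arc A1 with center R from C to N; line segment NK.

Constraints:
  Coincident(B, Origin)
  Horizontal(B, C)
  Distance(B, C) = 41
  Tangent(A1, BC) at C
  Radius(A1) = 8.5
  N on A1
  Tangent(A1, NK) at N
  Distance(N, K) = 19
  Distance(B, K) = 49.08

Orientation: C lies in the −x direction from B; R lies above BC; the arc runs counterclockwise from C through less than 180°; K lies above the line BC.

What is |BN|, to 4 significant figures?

34.90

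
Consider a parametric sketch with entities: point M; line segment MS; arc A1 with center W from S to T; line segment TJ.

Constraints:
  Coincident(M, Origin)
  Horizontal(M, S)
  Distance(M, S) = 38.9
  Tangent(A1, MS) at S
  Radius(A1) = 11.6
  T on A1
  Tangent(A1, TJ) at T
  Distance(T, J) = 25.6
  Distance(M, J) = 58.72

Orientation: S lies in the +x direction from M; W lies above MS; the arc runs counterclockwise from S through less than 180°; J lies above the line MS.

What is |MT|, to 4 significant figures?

52.19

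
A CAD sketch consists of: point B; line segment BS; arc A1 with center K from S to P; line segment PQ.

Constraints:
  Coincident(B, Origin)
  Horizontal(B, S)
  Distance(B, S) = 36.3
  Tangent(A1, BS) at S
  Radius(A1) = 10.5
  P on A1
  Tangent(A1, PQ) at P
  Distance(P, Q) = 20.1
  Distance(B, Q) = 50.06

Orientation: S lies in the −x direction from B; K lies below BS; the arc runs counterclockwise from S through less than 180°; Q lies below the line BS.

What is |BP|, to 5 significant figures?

48.200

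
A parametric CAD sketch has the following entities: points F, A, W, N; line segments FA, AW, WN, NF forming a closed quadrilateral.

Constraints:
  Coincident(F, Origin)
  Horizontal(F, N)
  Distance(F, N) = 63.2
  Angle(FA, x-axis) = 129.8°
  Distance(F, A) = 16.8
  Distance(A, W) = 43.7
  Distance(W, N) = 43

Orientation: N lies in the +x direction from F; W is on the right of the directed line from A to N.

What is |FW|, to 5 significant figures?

27.357

Checks: |AW| = 43.70 ✓; |WN| = 43.00 ✓.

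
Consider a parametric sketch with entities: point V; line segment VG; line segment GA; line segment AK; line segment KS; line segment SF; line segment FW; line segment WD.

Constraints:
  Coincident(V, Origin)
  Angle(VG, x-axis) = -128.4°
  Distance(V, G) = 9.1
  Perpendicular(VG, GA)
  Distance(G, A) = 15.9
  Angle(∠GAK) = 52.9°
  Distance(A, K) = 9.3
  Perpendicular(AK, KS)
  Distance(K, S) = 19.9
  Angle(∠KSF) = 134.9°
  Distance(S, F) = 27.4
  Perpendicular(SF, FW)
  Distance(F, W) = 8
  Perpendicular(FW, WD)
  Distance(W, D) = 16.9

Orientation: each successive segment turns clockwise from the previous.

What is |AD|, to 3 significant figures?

22.0

V is at the origin; VG runs at -128.4° with length 9.1, so G = (-5.65, -7.13). VG is perpendicular to GA, so GA runs at 142°; with |GA| = 15.9, A = (-18.1, 2.74). ∠GAK = 52.9° gives AK at 14.5° from the x-axis; with |AK| = 9.3, K = (-9.11, 5.07). AK is perpendicular to KS, so KS runs at -75.5°; with |KS| = 19.9, S = (-4.13, -14.2). ∠KSF = 134.9° gives SF at -121° from the x-axis; with |SF| = 27.4, F = (-18.1, -37.8). The perpendicularity gives FW at right angles to SF, so FW runs at 149°; with |FW| = 8.0, W = (-25.0, -33.7). FW ⟂ WD, so WD runs at 59.4°; with |WD| = 16.9, D = (-16.4, -19.2). Then |AD| = |D − A| = 22.0.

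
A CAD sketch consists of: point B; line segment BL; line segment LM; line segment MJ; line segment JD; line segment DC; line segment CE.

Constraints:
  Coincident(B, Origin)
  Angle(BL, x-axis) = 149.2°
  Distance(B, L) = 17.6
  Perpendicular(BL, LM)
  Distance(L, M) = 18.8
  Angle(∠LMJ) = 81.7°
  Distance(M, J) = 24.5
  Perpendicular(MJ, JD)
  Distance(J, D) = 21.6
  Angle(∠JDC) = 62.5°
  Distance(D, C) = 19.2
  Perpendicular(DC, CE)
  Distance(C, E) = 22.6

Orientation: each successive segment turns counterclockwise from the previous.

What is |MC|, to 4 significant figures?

14.76

B is at the origin; BL runs at 149.2° with length 17.6, so L = (-15.12, 9.012). The perpendicularity gives LM at right angles to BL, so LM runs at -120.8°; with |LM| = 18.8, M = (-24.74, -7.136). ∠LMJ = 81.7° gives MJ at -22.50° from the x-axis; with |MJ| = 24.5, J = (-2.109, -16.51). The perpendicularity gives JD at right angles to MJ, so JD runs at 67.50°; with |JD| = 21.6, D = (6.157, 3.444). ∠JDC = 62.5° gives DC at -175.0° from the x-axis; with |DC| = 19.2, C = (-12.97, 1.770). Then |MC| = |C − M| = 14.76.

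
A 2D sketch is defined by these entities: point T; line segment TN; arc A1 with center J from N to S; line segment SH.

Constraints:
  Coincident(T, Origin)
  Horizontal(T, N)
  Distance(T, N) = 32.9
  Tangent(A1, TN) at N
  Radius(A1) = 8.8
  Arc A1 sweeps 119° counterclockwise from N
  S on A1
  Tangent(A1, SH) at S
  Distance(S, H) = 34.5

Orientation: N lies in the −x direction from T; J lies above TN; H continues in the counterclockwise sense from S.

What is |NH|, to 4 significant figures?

44.17

T is at the origin; T and N share the same y with |TN| = 32.9 and N on the −x side, so N = (-32.90, 0.000). A1 meets TN tangentially, so JN is at right angles to TN, so J = N + (0, 8.8) = (-32.90, 8.800). On A1, N sits at bearing -90° from J; a 119° counterclockwise sweep puts S at bearing 29°, so S = J + 8.8·(cos 29°, sin 29°) = (-25.20, 13.07). The tangent condition forces JS to be normal to SH, so SH runs along (−sin 29°, cos 29°); with |SH| = 34.5, H = (-41.93, 43.24). Then |NH| = |H − N| = 44.17.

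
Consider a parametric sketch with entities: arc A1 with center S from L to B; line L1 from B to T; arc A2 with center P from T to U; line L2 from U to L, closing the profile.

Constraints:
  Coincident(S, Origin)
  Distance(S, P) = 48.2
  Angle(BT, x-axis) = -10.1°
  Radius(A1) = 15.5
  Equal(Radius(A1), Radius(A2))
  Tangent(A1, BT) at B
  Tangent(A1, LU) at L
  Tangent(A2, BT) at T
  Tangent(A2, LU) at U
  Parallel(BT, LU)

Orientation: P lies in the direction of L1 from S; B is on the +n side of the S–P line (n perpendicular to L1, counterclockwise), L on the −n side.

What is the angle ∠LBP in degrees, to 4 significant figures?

72.17°

The slot axis is L1's direction at -10.1°, so u = (cos -10.1°, sin -10.1°) = (0.9845, -0.1754) and n = (−sin -10.1°, cos -10.1°) = (0.1754, 0.9845). S is at the origin and P lies 48.2 along u from S, so P = 48.2·u = (47.45, -8.453). Tangency of A1 to both parallel lines with radius 15.5 puts B and L at S ± 15.5·n: B = (2.718, 15.26), L = (-2.718, -15.26). Then cos ∠LBP = BL·BP / (|BL||BP|), giving 72.17°.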